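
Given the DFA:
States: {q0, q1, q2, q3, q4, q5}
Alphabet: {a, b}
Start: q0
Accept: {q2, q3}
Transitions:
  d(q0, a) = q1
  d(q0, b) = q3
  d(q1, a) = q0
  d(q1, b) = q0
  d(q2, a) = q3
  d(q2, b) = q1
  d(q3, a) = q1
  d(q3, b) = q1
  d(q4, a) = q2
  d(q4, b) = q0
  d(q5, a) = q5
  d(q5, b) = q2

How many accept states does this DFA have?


Accept states listed: {q2, q3}
Counting: q2(1) q3(2)

2


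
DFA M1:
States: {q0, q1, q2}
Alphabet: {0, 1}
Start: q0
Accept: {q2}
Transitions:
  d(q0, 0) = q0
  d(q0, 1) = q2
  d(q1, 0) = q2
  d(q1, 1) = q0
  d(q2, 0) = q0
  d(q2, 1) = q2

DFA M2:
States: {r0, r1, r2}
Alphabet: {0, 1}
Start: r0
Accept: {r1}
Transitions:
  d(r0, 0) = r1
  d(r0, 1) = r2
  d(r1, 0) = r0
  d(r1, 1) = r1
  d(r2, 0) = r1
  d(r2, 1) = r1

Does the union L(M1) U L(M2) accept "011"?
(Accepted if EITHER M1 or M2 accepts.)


M1: final=q2 accepted=True
M2: final=r1 accepted=True

Yes, union accepts


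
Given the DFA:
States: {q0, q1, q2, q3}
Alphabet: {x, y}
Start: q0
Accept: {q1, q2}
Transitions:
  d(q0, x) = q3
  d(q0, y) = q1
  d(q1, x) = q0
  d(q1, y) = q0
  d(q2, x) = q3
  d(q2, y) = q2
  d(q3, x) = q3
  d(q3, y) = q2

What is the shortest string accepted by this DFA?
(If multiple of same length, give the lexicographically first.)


BFS by string length (lex-first path to each state shown):
  len 0: q0<-""
  len 1: q1<-"y", q3<-"x"
Found accept state at length 1.

"y"


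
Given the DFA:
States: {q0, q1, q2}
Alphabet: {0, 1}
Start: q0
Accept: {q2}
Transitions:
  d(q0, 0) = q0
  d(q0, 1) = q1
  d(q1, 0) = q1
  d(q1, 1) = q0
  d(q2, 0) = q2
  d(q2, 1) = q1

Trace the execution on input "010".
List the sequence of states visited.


Input: 010
d(q0, 0) = q0
d(q0, 1) = q1
d(q1, 0) = q1


q0 -> q0 -> q1 -> q1


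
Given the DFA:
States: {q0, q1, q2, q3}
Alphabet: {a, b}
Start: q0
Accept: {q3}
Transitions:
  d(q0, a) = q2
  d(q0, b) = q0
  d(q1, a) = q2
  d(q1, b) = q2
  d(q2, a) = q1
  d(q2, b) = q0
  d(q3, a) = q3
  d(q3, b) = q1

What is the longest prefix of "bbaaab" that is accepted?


Run the DFA, marking each prefix where the state is accepting:
  "" -> q0 [reject]
  "b" -> q0 [reject]
  "bb" -> q0 [reject]
  "bba" -> q2 [reject]
  "bbaa" -> q1 [reject]
  "bbaaa" -> q2 [reject]
  "bbaaab" -> q0 [reject]

No prefix is accepted


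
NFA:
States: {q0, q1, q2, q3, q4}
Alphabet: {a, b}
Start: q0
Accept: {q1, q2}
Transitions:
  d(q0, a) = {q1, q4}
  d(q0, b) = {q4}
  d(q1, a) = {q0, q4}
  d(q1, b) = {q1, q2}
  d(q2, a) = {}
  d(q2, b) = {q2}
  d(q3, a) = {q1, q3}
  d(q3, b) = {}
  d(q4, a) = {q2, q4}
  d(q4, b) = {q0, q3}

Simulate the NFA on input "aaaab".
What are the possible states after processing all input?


Start: {q0}
  --a--> {q1, q4}
  --a--> {q0, q2, q4}
  --a--> {q1, q2, q4}
  --a--> {q0, q2, q4}
  --b--> {q0, q2, q3, q4}

{q0, q2, q3, q4}


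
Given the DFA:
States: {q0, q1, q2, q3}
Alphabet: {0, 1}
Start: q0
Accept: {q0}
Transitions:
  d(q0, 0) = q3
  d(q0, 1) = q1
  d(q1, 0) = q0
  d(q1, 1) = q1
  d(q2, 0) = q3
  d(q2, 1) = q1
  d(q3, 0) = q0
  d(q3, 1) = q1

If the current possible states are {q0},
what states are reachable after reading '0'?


Apply transition on '0' from each current state:
  d(q0, 0) = q3

{q3}


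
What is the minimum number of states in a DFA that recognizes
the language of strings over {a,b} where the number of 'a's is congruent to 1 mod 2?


States track (count of 'a') mod 2.
Need 2 states: one per remainder 0..1; accept = remainder 1.

2


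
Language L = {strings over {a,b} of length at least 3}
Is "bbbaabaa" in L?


length = 8

Yes, "bbbaabaa" is in L


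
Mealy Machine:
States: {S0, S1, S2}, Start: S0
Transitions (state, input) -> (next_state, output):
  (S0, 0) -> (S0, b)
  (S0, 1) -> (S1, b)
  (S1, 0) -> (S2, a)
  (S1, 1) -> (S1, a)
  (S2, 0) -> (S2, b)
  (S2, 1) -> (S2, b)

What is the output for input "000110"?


Step-by-step:
  (S0, 0) -> (S0, b)
  (S0, 0) -> (S0, b)
  (S0, 0) -> (S0, b)
  (S0, 1) -> (S1, b)
  (S1, 1) -> (S1, a)
  (S1, 0) -> (S2, a)

"bbbbaa"


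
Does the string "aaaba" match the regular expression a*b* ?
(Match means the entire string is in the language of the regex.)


|string| = 5; first = 'a'; last = 'a'

No, "aaaba" does not match a*b*


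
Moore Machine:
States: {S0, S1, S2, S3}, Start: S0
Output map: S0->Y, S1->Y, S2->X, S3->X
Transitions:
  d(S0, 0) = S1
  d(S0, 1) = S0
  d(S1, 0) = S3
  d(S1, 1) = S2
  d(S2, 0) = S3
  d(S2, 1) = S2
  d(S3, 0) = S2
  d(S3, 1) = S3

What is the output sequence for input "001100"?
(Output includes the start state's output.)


Start: S0 (output Y)
  --0--> S1 (output Y)
  --0--> S3 (output X)
  --1--> S3 (output X)
  --1--> S3 (output X)
  --0--> S2 (output X)
  --0--> S3 (output X)

"YYXXXXX"


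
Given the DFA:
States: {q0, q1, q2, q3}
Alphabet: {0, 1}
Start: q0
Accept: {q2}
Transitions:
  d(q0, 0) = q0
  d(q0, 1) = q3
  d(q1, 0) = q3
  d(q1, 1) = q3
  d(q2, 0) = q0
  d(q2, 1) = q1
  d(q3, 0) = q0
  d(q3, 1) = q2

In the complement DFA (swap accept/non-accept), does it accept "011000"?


Trace: q0 -> q0 -> q3 -> q2 -> q0 -> q0 -> q0
Final: q0
Original accept: {q2}
Complement: q0 is not in original accept

Yes, complement accepts (original rejects)


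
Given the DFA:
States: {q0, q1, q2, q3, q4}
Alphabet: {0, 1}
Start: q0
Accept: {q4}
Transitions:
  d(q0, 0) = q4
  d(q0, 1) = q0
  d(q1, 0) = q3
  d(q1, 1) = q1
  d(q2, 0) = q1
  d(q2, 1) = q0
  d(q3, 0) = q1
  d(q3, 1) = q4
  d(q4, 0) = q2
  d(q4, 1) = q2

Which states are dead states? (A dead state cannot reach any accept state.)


Forward reachability from each state:
  q0 -> reaches accept state q4 (live)
  q1 -> reaches accept state q4 (live)
  q2 -> reaches accept state q4 (live)
  q3 -> reaches accept state q4 (live)
  q4 -> reaches accept state q4 (live)

None (all states can reach an accept state)


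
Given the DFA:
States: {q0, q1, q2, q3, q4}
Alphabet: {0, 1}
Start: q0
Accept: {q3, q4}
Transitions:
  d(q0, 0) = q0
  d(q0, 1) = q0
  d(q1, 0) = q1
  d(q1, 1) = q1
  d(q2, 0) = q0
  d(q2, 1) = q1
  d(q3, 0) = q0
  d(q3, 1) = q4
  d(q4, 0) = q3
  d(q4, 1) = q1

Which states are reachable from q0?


BFS from q0:
  layer 0: {q0}

{q0}


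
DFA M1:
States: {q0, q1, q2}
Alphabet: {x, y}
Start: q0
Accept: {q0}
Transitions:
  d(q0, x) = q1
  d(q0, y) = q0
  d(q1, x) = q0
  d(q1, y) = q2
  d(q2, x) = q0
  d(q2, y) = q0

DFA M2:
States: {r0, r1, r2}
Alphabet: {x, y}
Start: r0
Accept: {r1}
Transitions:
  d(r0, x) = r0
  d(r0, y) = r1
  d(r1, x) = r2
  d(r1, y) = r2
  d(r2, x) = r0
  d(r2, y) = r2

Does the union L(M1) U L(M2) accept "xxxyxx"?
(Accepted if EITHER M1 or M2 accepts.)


M1: final=q1 accepted=False
M2: final=r0 accepted=False

No, union rejects (neither accepts)


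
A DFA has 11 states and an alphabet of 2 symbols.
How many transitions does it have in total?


Each state has exactly one transition per symbol.
11 * 2 = 22

22


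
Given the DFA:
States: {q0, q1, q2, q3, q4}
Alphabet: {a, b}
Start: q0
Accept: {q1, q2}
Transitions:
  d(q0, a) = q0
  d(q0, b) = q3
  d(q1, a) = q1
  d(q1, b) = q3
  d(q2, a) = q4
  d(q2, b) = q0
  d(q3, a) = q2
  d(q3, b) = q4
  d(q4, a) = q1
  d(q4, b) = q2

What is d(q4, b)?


Looking up transition d(q4, b)

q2


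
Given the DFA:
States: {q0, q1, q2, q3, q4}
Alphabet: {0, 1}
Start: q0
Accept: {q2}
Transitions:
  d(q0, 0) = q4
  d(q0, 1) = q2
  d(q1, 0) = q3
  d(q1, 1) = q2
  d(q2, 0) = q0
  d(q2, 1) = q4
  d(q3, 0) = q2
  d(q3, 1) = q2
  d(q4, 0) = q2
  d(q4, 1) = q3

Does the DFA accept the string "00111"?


Trace: q0 -> q4 -> q2 -> q4 -> q3 -> q2
Final state: q2
Accept states: {q2}

Yes, accepted (final state q2 is an accept state)


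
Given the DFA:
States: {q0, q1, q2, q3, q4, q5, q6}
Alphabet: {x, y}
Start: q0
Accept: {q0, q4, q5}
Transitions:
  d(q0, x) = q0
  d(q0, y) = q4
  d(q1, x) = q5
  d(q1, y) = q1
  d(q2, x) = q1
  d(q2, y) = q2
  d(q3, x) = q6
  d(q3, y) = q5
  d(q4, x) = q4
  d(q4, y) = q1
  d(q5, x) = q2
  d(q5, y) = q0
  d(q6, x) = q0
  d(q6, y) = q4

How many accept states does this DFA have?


Accept states listed: {q0, q4, q5}
Counting: q0(1) q4(2) q5(3)

3


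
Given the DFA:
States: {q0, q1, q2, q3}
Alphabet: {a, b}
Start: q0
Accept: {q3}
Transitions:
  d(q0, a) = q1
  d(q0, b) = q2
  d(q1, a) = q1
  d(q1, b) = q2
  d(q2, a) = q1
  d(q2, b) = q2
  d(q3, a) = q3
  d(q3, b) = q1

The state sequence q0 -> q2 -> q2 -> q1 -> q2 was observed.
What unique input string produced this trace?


Trace back each transition to find the symbol:
  q0 --[b]--> q2
  q2 --[b]--> q2
  q2 --[a]--> q1
  q1 --[b]--> q2

"bbab"


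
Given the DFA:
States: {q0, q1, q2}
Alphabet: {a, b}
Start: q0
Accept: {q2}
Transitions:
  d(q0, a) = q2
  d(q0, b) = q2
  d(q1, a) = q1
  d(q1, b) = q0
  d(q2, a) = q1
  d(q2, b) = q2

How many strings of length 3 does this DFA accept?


Enumerating all length-3 strings:
  "aaa" -> q1 [reject]
  "aab" -> q0 [reject]
  "aba" -> q1 [reject]
  "abb" -> q2 [accept]
  "baa" -> q1 [reject]
  "bab" -> q0 [reject]
  "bba" -> q1 [reject]
  "bbb" -> q2 [accept]

2 out of 8


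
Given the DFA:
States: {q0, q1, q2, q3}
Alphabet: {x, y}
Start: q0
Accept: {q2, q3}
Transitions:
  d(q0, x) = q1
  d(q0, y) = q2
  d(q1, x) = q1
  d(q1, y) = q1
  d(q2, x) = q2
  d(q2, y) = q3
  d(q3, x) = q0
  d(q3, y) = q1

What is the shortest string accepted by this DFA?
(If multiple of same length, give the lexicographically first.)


BFS by string length (lex-first path to each state shown):
  len 0: q0<-""
  len 1: q1<-"x", q2<-"y"
Found accept state at length 1.

"y"


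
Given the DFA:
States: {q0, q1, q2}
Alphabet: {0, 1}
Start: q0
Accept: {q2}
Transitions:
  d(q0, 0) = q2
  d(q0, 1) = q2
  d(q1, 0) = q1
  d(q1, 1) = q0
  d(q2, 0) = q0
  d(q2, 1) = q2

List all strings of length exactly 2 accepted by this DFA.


All strings of length 2: 4 total
Accepted: 2

"01", "11"


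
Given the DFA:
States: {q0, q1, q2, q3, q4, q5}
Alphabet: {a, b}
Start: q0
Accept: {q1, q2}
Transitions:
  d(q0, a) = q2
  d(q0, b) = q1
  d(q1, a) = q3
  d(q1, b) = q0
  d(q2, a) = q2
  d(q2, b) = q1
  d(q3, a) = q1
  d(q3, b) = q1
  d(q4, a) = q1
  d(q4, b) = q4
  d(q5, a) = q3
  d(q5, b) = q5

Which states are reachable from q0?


BFS from q0:
  layer 0: {q0}
  layer 1: {q1, q2}
  layer 2: {q3}

{q0, q1, q2, q3}


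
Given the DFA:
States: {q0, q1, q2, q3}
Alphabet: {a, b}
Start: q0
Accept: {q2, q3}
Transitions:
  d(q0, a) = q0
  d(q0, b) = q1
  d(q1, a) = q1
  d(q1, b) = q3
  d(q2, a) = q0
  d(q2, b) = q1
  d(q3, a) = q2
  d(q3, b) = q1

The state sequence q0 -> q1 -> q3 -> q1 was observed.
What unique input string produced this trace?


Trace back each transition to find the symbol:
  q0 --[b]--> q1
  q1 --[b]--> q3
  q3 --[b]--> q1

"bbb"


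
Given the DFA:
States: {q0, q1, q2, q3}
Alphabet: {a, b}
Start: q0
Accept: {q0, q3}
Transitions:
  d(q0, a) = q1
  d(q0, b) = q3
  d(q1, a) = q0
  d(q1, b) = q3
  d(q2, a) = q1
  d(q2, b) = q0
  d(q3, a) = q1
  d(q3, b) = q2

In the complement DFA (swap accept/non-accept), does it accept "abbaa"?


Trace: q0 -> q1 -> q3 -> q2 -> q1 -> q0
Final: q0
Original accept: {q0, q3}
Complement: q0 is in original accept

No, complement rejects (original accepts)


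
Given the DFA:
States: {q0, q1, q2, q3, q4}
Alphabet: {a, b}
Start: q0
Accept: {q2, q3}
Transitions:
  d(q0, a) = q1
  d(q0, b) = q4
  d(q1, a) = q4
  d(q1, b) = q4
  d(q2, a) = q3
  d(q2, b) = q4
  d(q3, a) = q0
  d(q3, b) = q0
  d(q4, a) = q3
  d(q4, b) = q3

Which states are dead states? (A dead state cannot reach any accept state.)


Forward reachability from each state:
  q0 -> reaches accept state q3 (live)
  q1 -> reaches accept state q3 (live)
  q2 -> reaches accept state q2 (live)
  q3 -> reaches accept state q3 (live)
  q4 -> reaches accept state q3 (live)

None (all states can reach an accept state)


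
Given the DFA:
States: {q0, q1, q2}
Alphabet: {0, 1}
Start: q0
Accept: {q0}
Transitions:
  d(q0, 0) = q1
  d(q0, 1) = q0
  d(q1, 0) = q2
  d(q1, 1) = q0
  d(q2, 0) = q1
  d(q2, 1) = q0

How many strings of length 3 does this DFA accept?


Enumerating all length-3 strings:
  "000" -> q1 [reject]
  "001" -> q0 [accept]
  "010" -> q1 [reject]
  "011" -> q0 [accept]
  "100" -> q2 [reject]
  "101" -> q0 [accept]
  "110" -> q1 [reject]
  "111" -> q0 [accept]

4 out of 8


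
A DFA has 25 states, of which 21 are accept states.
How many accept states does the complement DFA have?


Complement swaps accept and non-accept states.
25 - 21 = 4

4


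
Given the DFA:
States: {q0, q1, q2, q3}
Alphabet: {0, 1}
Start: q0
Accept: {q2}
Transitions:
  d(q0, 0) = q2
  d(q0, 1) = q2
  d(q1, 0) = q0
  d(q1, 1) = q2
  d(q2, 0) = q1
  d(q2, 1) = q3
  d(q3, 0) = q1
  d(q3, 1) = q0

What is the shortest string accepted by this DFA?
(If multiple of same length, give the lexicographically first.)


BFS by string length (lex-first path to each state shown):
  len 0: q0<-""
  len 1: q2<-"0"
Found accept state at length 1.

"0"


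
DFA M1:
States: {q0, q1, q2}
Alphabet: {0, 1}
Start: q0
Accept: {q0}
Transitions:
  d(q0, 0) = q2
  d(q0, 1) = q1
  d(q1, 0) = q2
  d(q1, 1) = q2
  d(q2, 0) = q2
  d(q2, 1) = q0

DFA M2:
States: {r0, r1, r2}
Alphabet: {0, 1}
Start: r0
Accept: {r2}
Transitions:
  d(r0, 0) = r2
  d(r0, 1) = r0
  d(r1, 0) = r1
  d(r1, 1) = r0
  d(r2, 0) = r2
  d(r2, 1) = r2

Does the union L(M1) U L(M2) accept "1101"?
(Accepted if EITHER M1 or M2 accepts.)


M1: final=q0 accepted=True
M2: final=r2 accepted=True

Yes, union accepts


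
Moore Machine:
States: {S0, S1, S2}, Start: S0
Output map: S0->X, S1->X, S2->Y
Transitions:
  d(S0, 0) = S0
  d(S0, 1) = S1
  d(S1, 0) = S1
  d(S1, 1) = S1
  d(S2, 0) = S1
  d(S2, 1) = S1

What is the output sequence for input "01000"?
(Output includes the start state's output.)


Start: S0 (output X)
  --0--> S0 (output X)
  --1--> S1 (output X)
  --0--> S1 (output X)
  --0--> S1 (output X)
  --0--> S1 (output X)

"XXXXXX"


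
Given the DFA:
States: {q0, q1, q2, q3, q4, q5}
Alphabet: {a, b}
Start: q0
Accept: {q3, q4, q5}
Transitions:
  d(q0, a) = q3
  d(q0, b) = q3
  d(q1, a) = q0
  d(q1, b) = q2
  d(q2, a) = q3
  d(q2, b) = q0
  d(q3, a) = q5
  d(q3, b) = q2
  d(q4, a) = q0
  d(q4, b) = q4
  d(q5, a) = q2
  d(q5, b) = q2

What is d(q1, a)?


Looking up transition d(q1, a)

q0


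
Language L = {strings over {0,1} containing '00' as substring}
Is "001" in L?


'00' occurs at index 0

Yes, "001" is in L


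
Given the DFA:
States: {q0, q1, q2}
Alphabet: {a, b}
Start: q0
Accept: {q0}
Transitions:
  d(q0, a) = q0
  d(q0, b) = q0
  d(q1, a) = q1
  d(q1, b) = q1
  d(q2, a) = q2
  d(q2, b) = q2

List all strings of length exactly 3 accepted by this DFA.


All strings of length 3: 8 total
Accepted: 8

"aaa", "aab", "aba", "abb", "baa", "bab", "bba", "bbb"


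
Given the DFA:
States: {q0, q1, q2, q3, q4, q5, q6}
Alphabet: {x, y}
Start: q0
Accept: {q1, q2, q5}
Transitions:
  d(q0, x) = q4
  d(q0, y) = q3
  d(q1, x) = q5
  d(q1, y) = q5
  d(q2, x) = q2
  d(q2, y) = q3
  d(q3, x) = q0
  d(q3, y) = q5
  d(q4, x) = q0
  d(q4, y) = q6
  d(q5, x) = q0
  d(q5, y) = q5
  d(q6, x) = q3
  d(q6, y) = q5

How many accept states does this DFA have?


Accept states listed: {q1, q2, q5}
Counting: q1(1) q2(2) q5(3)

3


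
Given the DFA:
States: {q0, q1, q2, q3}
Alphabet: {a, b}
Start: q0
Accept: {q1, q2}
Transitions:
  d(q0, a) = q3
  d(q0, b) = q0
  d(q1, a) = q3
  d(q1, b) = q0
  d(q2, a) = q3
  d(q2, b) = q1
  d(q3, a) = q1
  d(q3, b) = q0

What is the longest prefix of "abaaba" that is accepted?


Run the DFA, marking each prefix where the state is accepting:
  "" -> q0 [reject]
  "a" -> q3 [reject]
  "ab" -> q0 [reject]
  "aba" -> q3 [reject]
  "abaa" -> q1 [accept]
  "abaab" -> q0 [reject]
  "abaaba" -> q3 [reject]

"abaa"


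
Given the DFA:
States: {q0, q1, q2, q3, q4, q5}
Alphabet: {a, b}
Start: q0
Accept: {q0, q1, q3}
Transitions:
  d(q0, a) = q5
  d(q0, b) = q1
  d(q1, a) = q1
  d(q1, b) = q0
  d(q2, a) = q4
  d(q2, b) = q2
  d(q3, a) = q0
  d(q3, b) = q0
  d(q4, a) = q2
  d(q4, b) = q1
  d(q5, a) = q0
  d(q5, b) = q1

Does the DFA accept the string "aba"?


Trace: q0 -> q5 -> q1 -> q1
Final state: q1
Accept states: {q0, q1, q3}

Yes, accepted (final state q1 is an accept state)


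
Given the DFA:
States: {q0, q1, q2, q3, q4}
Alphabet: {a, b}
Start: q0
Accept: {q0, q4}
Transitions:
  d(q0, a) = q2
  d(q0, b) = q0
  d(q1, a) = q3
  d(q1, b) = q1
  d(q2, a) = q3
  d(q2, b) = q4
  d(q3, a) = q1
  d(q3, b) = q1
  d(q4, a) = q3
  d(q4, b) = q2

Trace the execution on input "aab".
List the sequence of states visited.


Input: aab
d(q0, a) = q2
d(q2, a) = q3
d(q3, b) = q1


q0 -> q2 -> q3 -> q1


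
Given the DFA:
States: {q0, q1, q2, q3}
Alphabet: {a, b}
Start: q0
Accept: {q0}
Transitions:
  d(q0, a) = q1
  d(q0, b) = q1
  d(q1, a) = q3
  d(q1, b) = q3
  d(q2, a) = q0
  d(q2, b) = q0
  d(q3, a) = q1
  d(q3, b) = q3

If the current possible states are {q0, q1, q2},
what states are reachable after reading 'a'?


Apply transition on 'a' from each current state:
  d(q0, a) = q1
  d(q1, a) = q3
  d(q2, a) = q0

{q0, q1, q3}


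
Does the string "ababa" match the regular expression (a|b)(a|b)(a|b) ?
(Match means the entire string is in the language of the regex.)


|string| = 5; first = 'a'; last = 'a'

No, "ababa" does not match (a|b)(a|b)(a|b)


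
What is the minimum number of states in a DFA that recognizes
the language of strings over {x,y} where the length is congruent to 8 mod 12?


States track (length) mod 12.
Need 12 states: one per remainder 0..11; accept = remainder 8.

12


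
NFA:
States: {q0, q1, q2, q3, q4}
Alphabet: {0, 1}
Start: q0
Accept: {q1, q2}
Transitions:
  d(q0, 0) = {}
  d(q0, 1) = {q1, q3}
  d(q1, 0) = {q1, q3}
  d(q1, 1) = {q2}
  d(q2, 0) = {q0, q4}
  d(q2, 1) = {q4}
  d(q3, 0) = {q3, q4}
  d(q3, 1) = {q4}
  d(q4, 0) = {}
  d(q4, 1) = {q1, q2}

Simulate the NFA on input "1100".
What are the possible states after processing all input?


Start: {q0}
  --1--> {q1, q3}
  --1--> {q2, q4}
  --0--> {q0, q4}
  --0--> {}

{} (empty set, no valid transitions)


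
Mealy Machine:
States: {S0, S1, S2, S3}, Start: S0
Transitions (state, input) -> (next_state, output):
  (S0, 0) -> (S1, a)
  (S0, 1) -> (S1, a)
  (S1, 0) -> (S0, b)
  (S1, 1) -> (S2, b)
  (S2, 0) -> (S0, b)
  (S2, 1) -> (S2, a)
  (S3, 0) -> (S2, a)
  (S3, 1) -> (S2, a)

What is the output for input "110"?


Step-by-step:
  (S0, 1) -> (S1, a)
  (S1, 1) -> (S2, b)
  (S2, 0) -> (S0, b)

"abb"


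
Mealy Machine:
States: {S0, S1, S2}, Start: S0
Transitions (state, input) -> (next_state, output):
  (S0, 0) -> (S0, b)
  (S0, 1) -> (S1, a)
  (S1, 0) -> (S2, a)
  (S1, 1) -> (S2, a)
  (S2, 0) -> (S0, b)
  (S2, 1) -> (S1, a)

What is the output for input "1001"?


Step-by-step:
  (S0, 1) -> (S1, a)
  (S1, 0) -> (S2, a)
  (S2, 0) -> (S0, b)
  (S0, 1) -> (S1, a)

"aaba"


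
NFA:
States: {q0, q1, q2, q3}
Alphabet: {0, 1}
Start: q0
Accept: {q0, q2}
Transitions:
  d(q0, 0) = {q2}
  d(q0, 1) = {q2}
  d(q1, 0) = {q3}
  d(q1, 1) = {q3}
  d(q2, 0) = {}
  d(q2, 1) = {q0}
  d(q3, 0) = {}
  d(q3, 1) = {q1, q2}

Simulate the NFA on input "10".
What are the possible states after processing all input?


Start: {q0}
  --1--> {q2}
  --0--> {}

{} (empty set, no valid transitions)


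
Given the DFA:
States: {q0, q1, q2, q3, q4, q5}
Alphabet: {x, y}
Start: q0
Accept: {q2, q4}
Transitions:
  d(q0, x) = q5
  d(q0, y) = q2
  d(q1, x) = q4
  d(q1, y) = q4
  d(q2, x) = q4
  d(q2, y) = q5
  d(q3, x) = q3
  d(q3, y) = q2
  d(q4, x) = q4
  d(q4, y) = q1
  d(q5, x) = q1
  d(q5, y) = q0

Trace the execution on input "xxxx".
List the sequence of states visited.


Input: xxxx
d(q0, x) = q5
d(q5, x) = q1
d(q1, x) = q4
d(q4, x) = q4


q0 -> q5 -> q1 -> q4 -> q4


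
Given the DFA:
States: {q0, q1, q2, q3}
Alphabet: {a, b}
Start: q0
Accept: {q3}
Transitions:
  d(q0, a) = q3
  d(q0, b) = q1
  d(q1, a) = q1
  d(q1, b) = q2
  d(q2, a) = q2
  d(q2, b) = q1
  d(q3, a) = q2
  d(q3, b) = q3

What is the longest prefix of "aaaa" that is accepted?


Run the DFA, marking each prefix where the state is accepting:
  "" -> q0 [reject]
  "a" -> q3 [accept]
  "aa" -> q2 [reject]
  "aaa" -> q2 [reject]
  "aaaa" -> q2 [reject]

"a"


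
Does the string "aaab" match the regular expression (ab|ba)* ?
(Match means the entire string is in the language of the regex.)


|string| = 4; first = 'a'; last = 'b'

No, "aaab" does not match (ab|ba)*


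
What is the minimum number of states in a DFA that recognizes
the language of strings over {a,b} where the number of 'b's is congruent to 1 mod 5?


States track (count of 'b') mod 5.
Need 5 states: one per remainder 0..4; accept = remainder 1.

5


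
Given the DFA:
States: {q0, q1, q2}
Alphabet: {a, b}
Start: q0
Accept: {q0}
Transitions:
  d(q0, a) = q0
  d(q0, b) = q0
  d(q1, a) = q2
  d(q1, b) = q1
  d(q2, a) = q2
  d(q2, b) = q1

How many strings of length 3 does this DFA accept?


Enumerating all length-3 strings:
  "aaa" -> q0 [accept]
  "aab" -> q0 [accept]
  "aba" -> q0 [accept]
  "abb" -> q0 [accept]
  "baa" -> q0 [accept]
  "bab" -> q0 [accept]
  "bba" -> q0 [accept]
  "bbb" -> q0 [accept]

8 out of 8


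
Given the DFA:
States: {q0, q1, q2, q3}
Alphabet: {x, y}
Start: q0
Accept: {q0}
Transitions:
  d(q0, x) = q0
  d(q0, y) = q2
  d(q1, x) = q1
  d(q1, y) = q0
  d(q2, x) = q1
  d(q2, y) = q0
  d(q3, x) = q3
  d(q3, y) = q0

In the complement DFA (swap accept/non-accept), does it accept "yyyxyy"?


Trace: q0 -> q2 -> q0 -> q2 -> q1 -> q0 -> q2
Final: q2
Original accept: {q0}
Complement: q2 is not in original accept

Yes, complement accepts (original rejects)


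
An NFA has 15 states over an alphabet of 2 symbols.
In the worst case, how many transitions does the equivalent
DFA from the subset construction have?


Subset construction: one DFA state per subset of NFA states = 2^15 = 32768 states.
Each DFA state has 2 outgoing transitions: 32768 * 2 = 65536

65536


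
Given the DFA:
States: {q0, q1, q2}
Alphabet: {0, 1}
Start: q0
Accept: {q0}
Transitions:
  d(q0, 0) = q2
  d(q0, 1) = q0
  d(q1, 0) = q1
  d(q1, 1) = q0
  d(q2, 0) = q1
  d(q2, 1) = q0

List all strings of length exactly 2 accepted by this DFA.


All strings of length 2: 4 total
Accepted: 2

"01", "11"


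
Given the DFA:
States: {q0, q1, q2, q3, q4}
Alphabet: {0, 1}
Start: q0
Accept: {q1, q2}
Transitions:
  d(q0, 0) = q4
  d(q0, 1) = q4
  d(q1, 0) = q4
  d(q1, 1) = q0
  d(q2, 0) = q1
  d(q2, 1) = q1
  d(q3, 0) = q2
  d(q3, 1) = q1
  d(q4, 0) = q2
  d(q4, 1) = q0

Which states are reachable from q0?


BFS from q0:
  layer 0: {q0}
  layer 1: {q4}
  layer 2: {q2}
  layer 3: {q1}

{q0, q1, q2, q4}


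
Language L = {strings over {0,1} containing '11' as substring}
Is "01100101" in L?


'11' occurs at index 1

Yes, "01100101" is in L


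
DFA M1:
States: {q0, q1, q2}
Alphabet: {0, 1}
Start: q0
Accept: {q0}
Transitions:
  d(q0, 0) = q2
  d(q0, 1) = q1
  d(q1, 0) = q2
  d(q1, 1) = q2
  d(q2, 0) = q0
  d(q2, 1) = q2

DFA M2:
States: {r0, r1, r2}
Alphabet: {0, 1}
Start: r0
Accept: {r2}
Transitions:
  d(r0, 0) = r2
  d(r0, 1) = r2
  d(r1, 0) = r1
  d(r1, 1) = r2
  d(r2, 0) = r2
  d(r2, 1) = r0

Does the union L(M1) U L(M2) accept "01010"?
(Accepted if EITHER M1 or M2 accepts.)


M1: final=q2 accepted=False
M2: final=r2 accepted=True

Yes, union accepts


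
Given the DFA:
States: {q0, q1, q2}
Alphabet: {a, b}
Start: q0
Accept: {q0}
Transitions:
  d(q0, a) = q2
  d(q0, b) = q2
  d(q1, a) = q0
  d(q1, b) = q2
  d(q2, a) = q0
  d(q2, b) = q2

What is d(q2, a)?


Looking up transition d(q2, a)

q0


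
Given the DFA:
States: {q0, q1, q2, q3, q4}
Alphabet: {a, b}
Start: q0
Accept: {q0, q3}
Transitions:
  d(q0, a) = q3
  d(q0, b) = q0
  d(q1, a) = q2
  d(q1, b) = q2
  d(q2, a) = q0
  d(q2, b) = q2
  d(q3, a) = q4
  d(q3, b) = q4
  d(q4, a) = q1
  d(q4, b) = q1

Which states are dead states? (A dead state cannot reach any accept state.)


Forward reachability from each state:
  q0 -> reaches accept state q0 (live)
  q1 -> reaches accept state q0 (live)
  q2 -> reaches accept state q0 (live)
  q3 -> reaches accept state q0 (live)
  q4 -> reaches accept state q0 (live)

None (all states can reach an accept state)


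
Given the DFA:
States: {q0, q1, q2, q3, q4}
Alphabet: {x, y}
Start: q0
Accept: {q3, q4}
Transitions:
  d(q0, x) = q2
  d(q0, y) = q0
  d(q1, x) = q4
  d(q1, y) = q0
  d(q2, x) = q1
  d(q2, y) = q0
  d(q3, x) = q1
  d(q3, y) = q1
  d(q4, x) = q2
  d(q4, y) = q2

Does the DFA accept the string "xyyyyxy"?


Trace: q0 -> q2 -> q0 -> q0 -> q0 -> q0 -> q2 -> q0
Final state: q0
Accept states: {q3, q4}

No, rejected (final state q0 is not an accept state)


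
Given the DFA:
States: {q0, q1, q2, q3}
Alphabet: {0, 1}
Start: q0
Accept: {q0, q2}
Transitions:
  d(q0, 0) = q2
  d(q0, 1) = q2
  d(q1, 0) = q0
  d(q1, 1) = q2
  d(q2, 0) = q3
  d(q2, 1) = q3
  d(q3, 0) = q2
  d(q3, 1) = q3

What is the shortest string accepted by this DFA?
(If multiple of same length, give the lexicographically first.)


BFS by string length (lex-first path to each state shown):
  len 0: q0<-""
Found accept state at length 0.

"" (empty string)


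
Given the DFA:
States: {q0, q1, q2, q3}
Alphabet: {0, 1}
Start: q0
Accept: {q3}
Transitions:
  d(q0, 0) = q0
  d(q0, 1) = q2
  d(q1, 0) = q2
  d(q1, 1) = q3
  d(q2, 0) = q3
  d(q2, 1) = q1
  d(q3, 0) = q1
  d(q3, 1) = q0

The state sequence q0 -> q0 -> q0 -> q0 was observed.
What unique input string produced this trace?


Trace back each transition to find the symbol:
  q0 --[0]--> q0
  q0 --[0]--> q0
  q0 --[0]--> q0

"000"


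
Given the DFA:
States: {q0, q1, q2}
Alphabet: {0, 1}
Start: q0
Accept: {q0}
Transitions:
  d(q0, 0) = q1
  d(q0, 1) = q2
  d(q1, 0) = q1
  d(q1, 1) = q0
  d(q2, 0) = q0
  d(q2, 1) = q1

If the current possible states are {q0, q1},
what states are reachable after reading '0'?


Apply transition on '0' from each current state:
  d(q0, 0) = q1
  d(q1, 0) = q1

{q1}


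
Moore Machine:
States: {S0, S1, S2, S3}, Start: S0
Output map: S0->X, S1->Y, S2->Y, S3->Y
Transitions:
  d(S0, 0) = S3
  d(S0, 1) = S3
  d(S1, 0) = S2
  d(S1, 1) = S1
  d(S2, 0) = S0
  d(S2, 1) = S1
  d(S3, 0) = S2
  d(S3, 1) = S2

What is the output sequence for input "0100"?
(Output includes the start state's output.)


Start: S0 (output X)
  --0--> S3 (output Y)
  --1--> S2 (output Y)
  --0--> S0 (output X)
  --0--> S3 (output Y)

"XYYXY"


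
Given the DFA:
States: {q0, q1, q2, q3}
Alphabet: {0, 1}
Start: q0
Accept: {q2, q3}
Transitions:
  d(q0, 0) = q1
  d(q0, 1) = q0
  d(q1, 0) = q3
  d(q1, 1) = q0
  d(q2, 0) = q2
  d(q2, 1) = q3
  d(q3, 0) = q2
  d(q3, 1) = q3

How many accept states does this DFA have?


Accept states listed: {q2, q3}
Counting: q2(1) q3(2)

2


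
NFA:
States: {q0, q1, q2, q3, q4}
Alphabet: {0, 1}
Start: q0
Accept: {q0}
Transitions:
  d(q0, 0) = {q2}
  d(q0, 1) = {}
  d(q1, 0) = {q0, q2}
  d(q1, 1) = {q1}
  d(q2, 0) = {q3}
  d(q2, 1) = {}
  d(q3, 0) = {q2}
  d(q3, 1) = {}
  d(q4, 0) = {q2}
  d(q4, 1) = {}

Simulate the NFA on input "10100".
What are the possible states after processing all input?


Start: {q0}
  --1--> {}
  --0--> {}
  --1--> {}
  --0--> {}
  --0--> {}

{} (empty set, no valid transitions)


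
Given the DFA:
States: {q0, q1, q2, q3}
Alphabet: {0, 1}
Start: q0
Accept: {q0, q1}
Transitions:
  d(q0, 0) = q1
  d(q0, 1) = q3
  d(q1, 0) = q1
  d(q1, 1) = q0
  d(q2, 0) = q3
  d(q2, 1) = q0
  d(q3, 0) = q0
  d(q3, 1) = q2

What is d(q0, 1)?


Looking up transition d(q0, 1)

q3


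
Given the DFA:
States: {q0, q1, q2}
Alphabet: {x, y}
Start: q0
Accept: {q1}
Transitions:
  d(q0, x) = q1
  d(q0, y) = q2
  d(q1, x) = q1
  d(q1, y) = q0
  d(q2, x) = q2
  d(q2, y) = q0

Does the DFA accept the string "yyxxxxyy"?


Trace: q0 -> q2 -> q0 -> q1 -> q1 -> q1 -> q1 -> q0 -> q2
Final state: q2
Accept states: {q1}

No, rejected (final state q2 is not an accept state)


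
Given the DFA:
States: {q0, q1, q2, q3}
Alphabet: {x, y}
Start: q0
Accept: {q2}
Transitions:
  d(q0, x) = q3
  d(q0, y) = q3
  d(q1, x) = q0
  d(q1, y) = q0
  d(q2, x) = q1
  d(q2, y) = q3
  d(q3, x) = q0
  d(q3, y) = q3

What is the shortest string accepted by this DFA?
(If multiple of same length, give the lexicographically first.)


BFS by string length (lex-first path to each state shown):
  len 0: q0<-""
  len 1: q3<-"x"
  len 2: q0<-"xx", q3<-"xy"
  len 3: q0<-"xyx", q3<-"xxx"
  len 4: q0<-"xxxx", q3<-"xxxy"
  len 5: q0<-"xxxyx", q3<-"xxxxx"
  len 6: q0<-"xxxxxx", q3<-"xxxxxy"
  len 7: q0<-"xxxxxyx", q3<-"xxxxxxx"
  len 8: q0<-"xxxxxxxx", q3<-"xxxxxxxy"

No string accepted (empty language)


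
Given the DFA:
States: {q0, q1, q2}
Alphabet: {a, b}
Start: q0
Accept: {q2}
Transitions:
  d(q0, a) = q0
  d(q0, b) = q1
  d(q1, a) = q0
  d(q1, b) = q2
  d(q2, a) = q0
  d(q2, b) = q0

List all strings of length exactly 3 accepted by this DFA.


All strings of length 3: 8 total
Accepted: 1

"abb"


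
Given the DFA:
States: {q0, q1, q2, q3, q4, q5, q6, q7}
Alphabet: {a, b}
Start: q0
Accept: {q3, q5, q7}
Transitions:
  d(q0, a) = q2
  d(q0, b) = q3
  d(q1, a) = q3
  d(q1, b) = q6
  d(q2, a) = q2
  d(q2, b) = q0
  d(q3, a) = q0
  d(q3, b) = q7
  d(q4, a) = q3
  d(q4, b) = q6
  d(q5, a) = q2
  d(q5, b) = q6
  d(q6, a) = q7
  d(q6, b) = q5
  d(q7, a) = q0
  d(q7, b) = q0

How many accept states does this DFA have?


Accept states listed: {q3, q5, q7}
Counting: q3(1) q5(2) q7(3)

3


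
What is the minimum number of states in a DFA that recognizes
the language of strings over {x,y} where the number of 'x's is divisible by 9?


States track (count of 'x') mod 9.
Need 9 states: one per remainder 0..8; accept = remainder 0.

9


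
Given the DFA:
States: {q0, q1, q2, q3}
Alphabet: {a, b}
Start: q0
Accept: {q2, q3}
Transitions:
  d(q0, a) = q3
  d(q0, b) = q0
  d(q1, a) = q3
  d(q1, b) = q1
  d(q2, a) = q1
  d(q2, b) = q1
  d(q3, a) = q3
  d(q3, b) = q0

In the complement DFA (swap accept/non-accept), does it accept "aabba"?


Trace: q0 -> q3 -> q3 -> q0 -> q0 -> q3
Final: q3
Original accept: {q2, q3}
Complement: q3 is in original accept

No, complement rejects (original accepts)


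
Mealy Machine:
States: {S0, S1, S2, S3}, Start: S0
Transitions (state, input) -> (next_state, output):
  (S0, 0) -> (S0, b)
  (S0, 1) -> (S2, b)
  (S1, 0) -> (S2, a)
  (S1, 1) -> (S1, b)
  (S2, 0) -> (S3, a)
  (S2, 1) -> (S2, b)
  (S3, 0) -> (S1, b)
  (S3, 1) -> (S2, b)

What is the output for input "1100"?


Step-by-step:
  (S0, 1) -> (S2, b)
  (S2, 1) -> (S2, b)
  (S2, 0) -> (S3, a)
  (S3, 0) -> (S1, b)

"bbab"


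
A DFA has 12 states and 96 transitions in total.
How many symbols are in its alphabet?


Each state has exactly one transition per symbol.
|alphabet| = transitions / states = 96 / 12 = 8

8


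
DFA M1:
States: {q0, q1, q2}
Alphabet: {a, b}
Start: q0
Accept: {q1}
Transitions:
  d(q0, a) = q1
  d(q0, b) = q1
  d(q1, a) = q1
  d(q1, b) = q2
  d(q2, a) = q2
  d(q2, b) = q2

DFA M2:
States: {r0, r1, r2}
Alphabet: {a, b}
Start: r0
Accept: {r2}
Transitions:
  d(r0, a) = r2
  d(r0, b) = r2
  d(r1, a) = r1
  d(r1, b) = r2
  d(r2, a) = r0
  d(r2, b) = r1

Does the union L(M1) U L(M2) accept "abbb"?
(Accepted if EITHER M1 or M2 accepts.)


M1: final=q2 accepted=False
M2: final=r1 accepted=False

No, union rejects (neither accepts)


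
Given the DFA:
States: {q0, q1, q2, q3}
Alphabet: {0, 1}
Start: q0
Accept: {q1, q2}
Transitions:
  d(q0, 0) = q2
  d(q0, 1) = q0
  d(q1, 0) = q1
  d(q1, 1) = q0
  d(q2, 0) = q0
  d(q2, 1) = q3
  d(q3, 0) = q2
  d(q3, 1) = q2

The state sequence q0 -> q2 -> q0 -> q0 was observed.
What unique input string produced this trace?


Trace back each transition to find the symbol:
  q0 --[0]--> q2
  q2 --[0]--> q0
  q0 --[1]--> q0

"001"


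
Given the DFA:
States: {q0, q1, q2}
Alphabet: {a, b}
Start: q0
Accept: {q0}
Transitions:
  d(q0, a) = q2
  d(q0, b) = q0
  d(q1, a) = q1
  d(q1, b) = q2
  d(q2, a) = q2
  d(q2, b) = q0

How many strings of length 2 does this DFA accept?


Enumerating all length-2 strings:
  "aa" -> q2 [reject]
  "ab" -> q0 [accept]
  "ba" -> q2 [reject]
  "bb" -> q0 [accept]

2 out of 4


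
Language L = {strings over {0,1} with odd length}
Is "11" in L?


length = 2; 2 mod 2 = 0

No, "11" is not in L


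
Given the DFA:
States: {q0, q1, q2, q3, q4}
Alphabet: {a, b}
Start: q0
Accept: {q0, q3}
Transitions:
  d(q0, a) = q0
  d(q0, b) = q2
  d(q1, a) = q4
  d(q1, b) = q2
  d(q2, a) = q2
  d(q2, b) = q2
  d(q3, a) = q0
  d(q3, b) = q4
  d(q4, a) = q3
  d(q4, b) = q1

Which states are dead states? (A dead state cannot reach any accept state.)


Forward reachability from each state:
  q0 -> reaches accept state q0 (live)
  q1 -> reaches accept state q0 (live)
  q2 -> reaches {q2}, no accept state (dead)
  q3 -> reaches accept state q0 (live)
  q4 -> reaches accept state q0 (live)

{q2}


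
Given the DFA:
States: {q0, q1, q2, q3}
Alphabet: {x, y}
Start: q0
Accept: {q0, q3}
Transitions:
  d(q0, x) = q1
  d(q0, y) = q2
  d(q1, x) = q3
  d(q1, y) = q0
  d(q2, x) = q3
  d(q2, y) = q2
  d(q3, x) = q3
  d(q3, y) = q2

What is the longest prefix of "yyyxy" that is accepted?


Run the DFA, marking each prefix where the state is accepting:
  "" -> q0 [accept]
  "y" -> q2 [reject]
  "yy" -> q2 [reject]
  "yyy" -> q2 [reject]
  "yyyx" -> q3 [accept]
  "yyyxy" -> q2 [reject]

"yyyx"


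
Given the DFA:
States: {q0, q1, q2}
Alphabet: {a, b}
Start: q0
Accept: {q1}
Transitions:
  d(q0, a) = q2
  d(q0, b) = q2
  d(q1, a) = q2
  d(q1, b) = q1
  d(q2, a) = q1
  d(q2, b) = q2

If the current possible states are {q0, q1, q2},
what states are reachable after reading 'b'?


Apply transition on 'b' from each current state:
  d(q0, b) = q2
  d(q1, b) = q1
  d(q2, b) = q2

{q1, q2}


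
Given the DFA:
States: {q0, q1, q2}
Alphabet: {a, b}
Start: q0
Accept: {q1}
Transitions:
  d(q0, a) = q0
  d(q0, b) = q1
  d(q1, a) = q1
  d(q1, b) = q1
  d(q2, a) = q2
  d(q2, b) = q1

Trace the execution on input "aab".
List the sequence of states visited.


Input: aab
d(q0, a) = q0
d(q0, a) = q0
d(q0, b) = q1


q0 -> q0 -> q0 -> q1


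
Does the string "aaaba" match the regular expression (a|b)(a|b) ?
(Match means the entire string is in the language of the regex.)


|string| = 5; first = 'a'; last = 'a'

No, "aaaba" does not match (a|b)(a|b)


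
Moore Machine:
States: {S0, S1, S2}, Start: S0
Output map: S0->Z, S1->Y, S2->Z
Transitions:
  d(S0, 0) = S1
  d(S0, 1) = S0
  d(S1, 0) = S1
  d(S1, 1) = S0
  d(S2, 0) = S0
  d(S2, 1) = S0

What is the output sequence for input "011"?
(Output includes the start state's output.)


Start: S0 (output Z)
  --0--> S1 (output Y)
  --1--> S0 (output Z)
  --1--> S0 (output Z)

"ZYZZ"


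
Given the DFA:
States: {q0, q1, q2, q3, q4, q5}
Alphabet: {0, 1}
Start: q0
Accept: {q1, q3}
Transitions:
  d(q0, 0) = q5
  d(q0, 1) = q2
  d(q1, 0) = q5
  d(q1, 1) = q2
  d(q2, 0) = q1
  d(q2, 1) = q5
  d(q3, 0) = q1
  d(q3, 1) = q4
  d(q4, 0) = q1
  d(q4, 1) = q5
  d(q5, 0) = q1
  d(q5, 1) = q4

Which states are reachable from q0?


BFS from q0:
  layer 0: {q0}
  layer 1: {q2, q5}
  layer 2: {q1, q4}

{q0, q1, q2, q4, q5}


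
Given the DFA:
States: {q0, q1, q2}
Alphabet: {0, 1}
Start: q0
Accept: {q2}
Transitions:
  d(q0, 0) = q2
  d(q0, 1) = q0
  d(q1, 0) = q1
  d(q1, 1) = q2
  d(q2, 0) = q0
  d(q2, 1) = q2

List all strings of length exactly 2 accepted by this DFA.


All strings of length 2: 4 total
Accepted: 2

"01", "10"


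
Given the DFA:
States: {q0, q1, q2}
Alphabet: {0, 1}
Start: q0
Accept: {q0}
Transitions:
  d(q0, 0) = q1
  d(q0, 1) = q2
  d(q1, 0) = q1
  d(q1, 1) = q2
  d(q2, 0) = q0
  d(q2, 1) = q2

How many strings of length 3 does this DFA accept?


Enumerating all length-3 strings:
  "000" -> q1 [reject]
  "001" -> q2 [reject]
  "010" -> q0 [accept]
  "011" -> q2 [reject]
  "100" -> q1 [reject]
  "101" -> q2 [reject]
  "110" -> q0 [accept]
  "111" -> q2 [reject]

2 out of 8


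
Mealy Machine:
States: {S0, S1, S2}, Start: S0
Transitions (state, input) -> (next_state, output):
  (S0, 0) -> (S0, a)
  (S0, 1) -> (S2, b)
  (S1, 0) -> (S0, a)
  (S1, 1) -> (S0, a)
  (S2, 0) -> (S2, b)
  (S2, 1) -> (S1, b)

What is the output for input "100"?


Step-by-step:
  (S0, 1) -> (S2, b)
  (S2, 0) -> (S2, b)
  (S2, 0) -> (S2, b)

"bbb"


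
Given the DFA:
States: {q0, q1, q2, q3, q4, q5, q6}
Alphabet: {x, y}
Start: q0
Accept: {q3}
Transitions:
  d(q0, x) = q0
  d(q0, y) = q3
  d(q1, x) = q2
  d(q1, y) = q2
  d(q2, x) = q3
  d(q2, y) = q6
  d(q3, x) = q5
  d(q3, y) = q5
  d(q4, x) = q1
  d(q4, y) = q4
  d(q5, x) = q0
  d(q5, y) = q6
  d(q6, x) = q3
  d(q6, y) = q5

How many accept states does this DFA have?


Accept states listed: {q3}
Counting: q3(1)

1


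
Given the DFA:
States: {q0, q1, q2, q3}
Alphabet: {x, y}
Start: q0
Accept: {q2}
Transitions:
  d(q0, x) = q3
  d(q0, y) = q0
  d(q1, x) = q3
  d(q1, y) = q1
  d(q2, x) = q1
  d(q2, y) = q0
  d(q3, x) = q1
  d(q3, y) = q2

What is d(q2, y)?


Looking up transition d(q2, y)

q0


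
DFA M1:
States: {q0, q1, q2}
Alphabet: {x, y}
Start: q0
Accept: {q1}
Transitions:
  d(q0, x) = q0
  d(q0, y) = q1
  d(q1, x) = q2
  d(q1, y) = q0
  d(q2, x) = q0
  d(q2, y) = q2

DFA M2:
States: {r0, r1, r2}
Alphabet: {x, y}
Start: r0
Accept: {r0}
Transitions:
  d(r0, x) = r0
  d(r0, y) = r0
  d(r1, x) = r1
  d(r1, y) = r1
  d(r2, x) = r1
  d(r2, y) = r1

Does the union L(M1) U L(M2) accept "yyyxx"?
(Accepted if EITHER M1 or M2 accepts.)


M1: final=q0 accepted=False
M2: final=r0 accepted=True

Yes, union accepts


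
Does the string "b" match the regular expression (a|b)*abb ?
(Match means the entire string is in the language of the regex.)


|string| = 1; first = 'b'; last = 'b'

No, "b" does not match (a|b)*abb


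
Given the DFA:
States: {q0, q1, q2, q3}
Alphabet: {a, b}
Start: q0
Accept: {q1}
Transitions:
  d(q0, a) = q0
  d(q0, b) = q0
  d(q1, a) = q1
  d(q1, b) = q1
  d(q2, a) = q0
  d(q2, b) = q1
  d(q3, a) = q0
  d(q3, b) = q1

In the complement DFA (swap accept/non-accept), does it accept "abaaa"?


Trace: q0 -> q0 -> q0 -> q0 -> q0 -> q0
Final: q0
Original accept: {q1}
Complement: q0 is not in original accept

Yes, complement accepts (original rejects)


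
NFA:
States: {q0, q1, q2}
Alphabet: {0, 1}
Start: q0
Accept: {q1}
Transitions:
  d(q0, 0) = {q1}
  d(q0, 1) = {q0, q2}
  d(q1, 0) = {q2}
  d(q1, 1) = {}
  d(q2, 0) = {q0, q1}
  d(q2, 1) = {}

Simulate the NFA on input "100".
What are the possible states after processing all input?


Start: {q0}
  --1--> {q0, q2}
  --0--> {q0, q1}
  --0--> {q1, q2}

{q1, q2}


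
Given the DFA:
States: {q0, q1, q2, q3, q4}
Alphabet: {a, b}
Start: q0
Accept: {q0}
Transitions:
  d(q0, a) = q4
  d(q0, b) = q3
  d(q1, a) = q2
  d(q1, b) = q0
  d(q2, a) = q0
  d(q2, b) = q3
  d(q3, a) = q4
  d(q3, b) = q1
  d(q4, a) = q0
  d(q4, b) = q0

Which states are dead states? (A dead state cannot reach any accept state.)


Forward reachability from each state:
  q0 -> reaches accept state q0 (live)
  q1 -> reaches accept state q0 (live)
  q2 -> reaches accept state q0 (live)
  q3 -> reaches accept state q0 (live)
  q4 -> reaches accept state q0 (live)

None (all states can reach an accept state)


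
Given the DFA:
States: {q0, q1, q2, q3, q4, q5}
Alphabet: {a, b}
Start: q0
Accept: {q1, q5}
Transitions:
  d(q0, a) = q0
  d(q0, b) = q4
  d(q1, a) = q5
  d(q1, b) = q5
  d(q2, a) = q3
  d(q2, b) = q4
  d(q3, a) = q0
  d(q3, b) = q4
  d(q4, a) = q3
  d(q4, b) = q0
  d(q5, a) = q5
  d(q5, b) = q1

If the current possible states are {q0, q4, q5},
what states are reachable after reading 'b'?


Apply transition on 'b' from each current state:
  d(q0, b) = q4
  d(q4, b) = q0
  d(q5, b) = q1

{q0, q1, q4}


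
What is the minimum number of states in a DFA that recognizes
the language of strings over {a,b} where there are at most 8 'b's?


States: count = 0, 1, ..., 8 (all accepting; 9 states), plus a dead state for count > 8.
Total: 9 + 1 = 10.

10


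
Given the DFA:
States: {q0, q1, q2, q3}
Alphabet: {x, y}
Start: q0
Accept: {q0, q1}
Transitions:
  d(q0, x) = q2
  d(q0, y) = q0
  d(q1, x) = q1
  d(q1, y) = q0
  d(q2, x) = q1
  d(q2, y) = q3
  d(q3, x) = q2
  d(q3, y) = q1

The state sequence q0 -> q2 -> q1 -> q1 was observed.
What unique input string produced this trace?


Trace back each transition to find the symbol:
  q0 --[x]--> q2
  q2 --[x]--> q1
  q1 --[x]--> q1

"xxx"
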